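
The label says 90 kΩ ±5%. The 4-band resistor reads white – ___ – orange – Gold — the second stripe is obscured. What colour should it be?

black

90000 Ω = 90 × 10^3.
The second band gives digit 0 of the significand, and 0 is black.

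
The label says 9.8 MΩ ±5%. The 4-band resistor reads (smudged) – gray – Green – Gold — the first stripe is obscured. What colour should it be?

white

9800000 Ω = 98 × 10^5.
The first band gives digit 9 of the significand, and 9 is white.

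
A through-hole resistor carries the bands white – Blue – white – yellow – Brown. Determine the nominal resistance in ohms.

White → 9 (first significant figure)
Blue → 6 (second significant figure)
White → 9 (third significant figure)
Yellow → ×10^4 multiplier
969 × 10000 = 9690000 Ω

9690000 Ω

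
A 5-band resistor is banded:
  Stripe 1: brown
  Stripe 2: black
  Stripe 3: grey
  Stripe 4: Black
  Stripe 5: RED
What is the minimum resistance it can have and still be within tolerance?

Brown → 1 (first significant figure)
Black → 0 (second significant figure)
Grey → 8 (third significant figure)
Black → ×1 multiplier
Red → ±2% tolerance
108 × 1 = 108 Ω
Minimum = 108 × (1 − 2/100) = 105.84 Ω.

105.84 Ω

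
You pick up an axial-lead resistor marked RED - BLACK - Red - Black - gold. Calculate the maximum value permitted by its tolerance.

212.1 Ω

Red → 2 (first significant figure)
Black → 0 (second significant figure)
Red → 2 (third significant figure)
Black → ×1 multiplier
Gold → ±5% tolerance
202 × 1 = 202 Ω
Maximum = 202 × (1 + 5/100) = 212.1 Ω.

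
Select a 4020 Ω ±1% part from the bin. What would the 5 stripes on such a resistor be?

4020 Ω = 402 × 10^1.
4 → yellow
0 → black
2 → red
Multiplier 10^1 → brown.
±1% tolerance → brown.

yellow, black, red, brown, brown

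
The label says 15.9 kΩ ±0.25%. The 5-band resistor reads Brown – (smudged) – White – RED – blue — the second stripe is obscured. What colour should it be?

green

15900 Ω = 159 × 10^2.
The second band gives digit 5 of the significand, and 5 is green.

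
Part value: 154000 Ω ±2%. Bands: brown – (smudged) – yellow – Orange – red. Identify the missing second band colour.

green

154000 Ω = 154 × 10^3.
The second band gives digit 5 of the significand, and 5 is green.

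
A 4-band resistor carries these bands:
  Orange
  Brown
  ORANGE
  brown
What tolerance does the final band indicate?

The last band, brown, is the tolerance band.
Brown corresponds to ±1%.

±1%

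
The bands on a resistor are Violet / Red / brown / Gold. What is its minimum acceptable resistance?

684 Ω

Violet → 7 (first significant figure)
Red → 2 (second significant figure)
Brown → ×10 multiplier
Gold → ±5% tolerance
72 × 10 = 720 Ω
Minimum = 720 × (1 − 5/100) = 684 Ω.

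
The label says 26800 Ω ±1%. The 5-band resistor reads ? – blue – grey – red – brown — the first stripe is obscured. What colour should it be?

26800 Ω = 268 × 10^2.
The first band gives digit 2 of the significand, and 2 is red.

red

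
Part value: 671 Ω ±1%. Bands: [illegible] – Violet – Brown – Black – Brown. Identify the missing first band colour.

blue

671 Ω = 671 × 10^0.
The first band gives digit 6 of the significand, and 6 is blue.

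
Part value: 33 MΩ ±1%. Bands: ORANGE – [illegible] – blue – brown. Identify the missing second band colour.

orange

33000000 Ω = 33 × 10^6.
The second band gives digit 3 of the significand, and 3 is orange.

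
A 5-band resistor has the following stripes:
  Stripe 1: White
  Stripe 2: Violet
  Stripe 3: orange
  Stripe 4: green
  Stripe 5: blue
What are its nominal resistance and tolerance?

97300000 Ω ±0.25%

White → 9 (first significant figure)
Violet → 7 (second significant figure)
Orange → 3 (third significant figure)
Green → ×10^5 multiplier
Blue → ±0.25% tolerance
973 × 100000 = 97300000 Ω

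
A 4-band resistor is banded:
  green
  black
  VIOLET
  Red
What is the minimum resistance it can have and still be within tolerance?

Green → 5 (first significant figure)
Black → 0 (second significant figure)
Violet → ×10^7 multiplier
Red → ±2% tolerance
50 × 10000000 = 500000000 Ω
Minimum = 500000000 × (1 − 2/100) = 490000000 Ω.

490000000 Ω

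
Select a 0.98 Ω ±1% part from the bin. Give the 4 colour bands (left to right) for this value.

white, grey, silver, brown

0.98 Ω = 98 × 10^-2.
9 → white
8 → grey
Multiplier 10^-2 → silver.
±1% tolerance → brown.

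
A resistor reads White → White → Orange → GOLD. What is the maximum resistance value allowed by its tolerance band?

White → 9 (first significant figure)
White → 9 (second significant figure)
Orange → ×10^3 multiplier
Gold → ±5% tolerance
99 × 1000 = 99000 Ω
Maximum = 99000 × (1 + 5/100) = 103950 Ω.

103950 Ω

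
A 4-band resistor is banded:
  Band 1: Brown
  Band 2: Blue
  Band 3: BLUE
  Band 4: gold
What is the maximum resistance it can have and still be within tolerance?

16800000 Ω

Brown → 1 (first significant figure)
Blue → 6 (second significant figure)
Blue → ×10^6 multiplier
Gold → ±5% tolerance
16 × 1000000 = 16000000 Ω
Maximum = 16000000 × (1 + 5/100) = 16800000 Ω.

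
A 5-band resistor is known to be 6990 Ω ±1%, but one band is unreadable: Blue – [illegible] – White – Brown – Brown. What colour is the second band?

6990 Ω = 699 × 10^1.
The second band gives digit 9 of the significand, and 9 is white.

white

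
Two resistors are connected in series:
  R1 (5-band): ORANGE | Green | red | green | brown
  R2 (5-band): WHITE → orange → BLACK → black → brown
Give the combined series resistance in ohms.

35200930 Ω

R1: orange, green, red → 352; green ×10^5 → 35200000 Ω.
R2: white, orange, black → 930; black ×1 → 930 Ω.
Series: 35200000 + 930 = 35200930 Ω.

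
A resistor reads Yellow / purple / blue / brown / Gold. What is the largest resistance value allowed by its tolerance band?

4998 Ω

Yellow → 4 (first significant figure)
Violet → 7 (second significant figure)
Blue → 6 (third significant figure)
Brown → ×10 multiplier
Gold → ±5% tolerance
476 × 10 = 4760 Ω
Largest = 4760 × (1 + 5/100) = 4998 Ω.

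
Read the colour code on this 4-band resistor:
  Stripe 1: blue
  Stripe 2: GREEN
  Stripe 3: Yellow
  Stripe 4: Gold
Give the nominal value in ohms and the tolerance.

Blue → 6 (first significant figure)
Green → 5 (second significant figure)
Yellow → ×10^4 multiplier
Gold → ±5% tolerance
65 × 10000 = 650000 Ω

650000 Ω ±5%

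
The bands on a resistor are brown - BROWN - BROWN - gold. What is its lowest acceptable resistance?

104.5 Ω

Brown → 1 (first significant figure)
Brown → 1 (second significant figure)
Brown → ×10 multiplier
Gold → ±5% tolerance
11 × 10 = 110 Ω
Lowest = 110 × (1 − 5/100) = 104.5 Ω.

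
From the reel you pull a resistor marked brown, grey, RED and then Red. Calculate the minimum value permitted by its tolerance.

Brown → 1 (first significant figure)
Grey → 8 (second significant figure)
Red → ×10^2 multiplier
Red → ±2% tolerance
18 × 100 = 1800 Ω
Minimum = 1800 × (1 − 2/100) = 1764 Ω.

1764 Ω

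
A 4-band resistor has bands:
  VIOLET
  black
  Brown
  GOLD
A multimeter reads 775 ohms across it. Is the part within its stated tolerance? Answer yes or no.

Violet → 7 (first significant figure)
Black → 0 (second significant figure)
Brown → ×10 multiplier
Gold → ±5% tolerance
70 × 10 = 700 Ω
Allowed range: 665 Ω to 735 Ω.
775 ohms lies outside that range.

no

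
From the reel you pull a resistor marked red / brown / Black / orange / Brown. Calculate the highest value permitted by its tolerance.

Red → 2 (first significant figure)
Brown → 1 (second significant figure)
Black → 0 (third significant figure)
Orange → ×10^3 multiplier
Brown → ±1% tolerance
210 × 1000 = 210000 Ω
Highest = 210000 × (1 + 1/100) = 212100 Ω.

212100 Ω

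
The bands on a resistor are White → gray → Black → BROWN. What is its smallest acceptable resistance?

97.02 Ω

White → 9 (first significant figure)
Grey → 8 (second significant figure)
Black → ×1 multiplier
Brown → ±1% tolerance
98 × 1 = 98 Ω
Smallest = 98 × (1 − 1/100) = 97.02 Ω.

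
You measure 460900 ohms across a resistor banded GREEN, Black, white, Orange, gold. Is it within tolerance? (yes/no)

no

Green → 5 (first significant figure)
Black → 0 (second significant figure)
White → 9 (third significant figure)
Orange → ×10^3 multiplier
Gold → ±5% tolerance
509 × 1000 = 509000 Ω
Allowed range: 483550 Ω to 534450 Ω.
460900 ohms lies outside that range.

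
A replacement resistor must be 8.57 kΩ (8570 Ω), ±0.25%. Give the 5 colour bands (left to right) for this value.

grey, green, violet, brown, blue

8570 Ω = 857 × 10^1.
8 → grey
5 → green
7 → violet
Multiplier 10^1 → brown.
±0.25% tolerance → blue.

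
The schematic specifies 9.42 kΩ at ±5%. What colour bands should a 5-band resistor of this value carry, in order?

white, yellow, red, brown, gold

9420 Ω = 942 × 10^1.
9 → white
4 → yellow
2 → red
Multiplier 10^1 → brown.
±5% tolerance → gold.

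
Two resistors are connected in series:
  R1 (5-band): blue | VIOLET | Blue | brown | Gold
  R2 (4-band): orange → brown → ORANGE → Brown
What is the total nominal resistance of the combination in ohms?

37760 Ω

R1: blue, violet, blue → 676; brown ×10 → 6760 Ω.
R2: orange, brown → 31; orange ×10^3 → 31000 Ω.
Series: 6760 + 31000 = 37760 Ω.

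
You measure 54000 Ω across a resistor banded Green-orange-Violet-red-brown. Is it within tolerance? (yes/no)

yes

Green → 5 (first significant figure)
Orange → 3 (second significant figure)
Violet → 7 (third significant figure)
Red → ×10^2 multiplier
Brown → ±1% tolerance
537 × 100 = 53700 Ω
Allowed range: 53163 Ω to 54237 Ω.
54000 Ω lies inside that range.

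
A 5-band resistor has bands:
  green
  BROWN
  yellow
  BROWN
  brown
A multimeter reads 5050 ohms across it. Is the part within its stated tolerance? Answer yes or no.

no

Green → 5 (first significant figure)
Brown → 1 (second significant figure)
Yellow → 4 (third significant figure)
Brown → ×10 multiplier
Brown → ±1% tolerance
514 × 10 = 5140 Ω
Allowed range: 5088.6 Ω to 5191.4 Ω.
5050 ohms lies outside that range.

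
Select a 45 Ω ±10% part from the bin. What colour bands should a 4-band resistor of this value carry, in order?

yellow, green, black, silver

45 Ω = 45 × 10^0.
4 → yellow
5 → green
Multiplier 10^0 → black.
±10% tolerance → silver.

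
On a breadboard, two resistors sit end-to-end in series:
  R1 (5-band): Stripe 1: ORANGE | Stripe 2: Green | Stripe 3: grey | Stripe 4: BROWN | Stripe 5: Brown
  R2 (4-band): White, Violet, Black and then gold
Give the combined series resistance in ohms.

3677 Ω

R1: orange, green, grey → 358; brown ×10 → 3580 Ω.
R2: white, violet → 97; black ×1 → 97 Ω.
Series: 3580 + 97 = 3677 Ω.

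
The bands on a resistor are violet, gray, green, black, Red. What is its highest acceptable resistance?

Violet → 7 (first significant figure)
Grey → 8 (second significant figure)
Green → 5 (third significant figure)
Black → ×1 multiplier
Red → ±2% tolerance
785 × 1 = 785 Ω
Highest = 785 × (1 + 2/100) = 800.7 Ω.

800.7 Ω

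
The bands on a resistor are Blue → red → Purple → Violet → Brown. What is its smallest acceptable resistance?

Blue → 6 (first significant figure)
Red → 2 (second significant figure)
Violet → 7 (third significant figure)
Violet → ×10^7 multiplier
Brown → ±1% tolerance
627 × 10000000 = 6270000000 Ω
Smallest = 6270000000 × (1 − 1/100) = 6207300000 Ω.

6207300000 Ω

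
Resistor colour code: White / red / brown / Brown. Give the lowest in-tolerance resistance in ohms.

White → 9 (first significant figure)
Red → 2 (second significant figure)
Brown → ×10 multiplier
Brown → ±1% tolerance
92 × 10 = 920 Ω
Lowest = 920 × (1 − 1/100) = 910.8 Ω.

910.8 Ω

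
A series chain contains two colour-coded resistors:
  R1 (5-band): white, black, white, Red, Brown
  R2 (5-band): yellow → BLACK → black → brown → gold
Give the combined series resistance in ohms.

R1: white, black, white → 909; red ×10^2 → 90900 Ω.
R2: yellow, black, black → 400; brown ×10 → 4000 Ω.
Series: 90900 + 4000 = 94900 Ω.

94900 Ω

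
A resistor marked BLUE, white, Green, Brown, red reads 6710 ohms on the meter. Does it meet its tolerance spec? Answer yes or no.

Blue → 6 (first significant figure)
White → 9 (second significant figure)
Green → 5 (third significant figure)
Brown → ×10 multiplier
Red → ±2% tolerance
695 × 10 = 6950 Ω
Allowed range: 6811 Ω to 7089 Ω.
6710 ohms lies outside that range.

no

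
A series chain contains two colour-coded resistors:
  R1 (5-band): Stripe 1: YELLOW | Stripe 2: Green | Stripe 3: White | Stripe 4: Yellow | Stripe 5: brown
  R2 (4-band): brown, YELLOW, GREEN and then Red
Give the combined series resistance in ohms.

5990000 Ω

R1: yellow, green, white → 459; yellow ×10^4 → 4590000 Ω.
R2: brown, yellow → 14; green ×10^5 → 1400000 Ω.
Series: 4590000 + 1400000 = 5990000 Ω.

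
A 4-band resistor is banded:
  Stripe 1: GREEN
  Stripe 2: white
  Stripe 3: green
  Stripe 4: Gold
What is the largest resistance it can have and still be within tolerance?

Green → 5 (first significant figure)
White → 9 (second significant figure)
Green → ×10^5 multiplier
Gold → ±5% tolerance
59 × 100000 = 5900000 Ω
Largest = 5900000 × (1 + 5/100) = 6195000 Ω.

6195000 Ω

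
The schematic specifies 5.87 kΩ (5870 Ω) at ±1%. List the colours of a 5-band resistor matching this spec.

5870 Ω = 587 × 10^1.
5 → green
8 → grey
7 → violet
Multiplier 10^1 → brown.
±1% tolerance → brown.

green, grey, violet, brown, brown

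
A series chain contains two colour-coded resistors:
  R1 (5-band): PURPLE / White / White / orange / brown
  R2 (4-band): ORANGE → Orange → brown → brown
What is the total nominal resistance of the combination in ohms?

799330 Ω

R1: violet, white, white → 799; orange ×10^3 → 799000 Ω.
R2: orange, orange → 33; brown ×10 → 330 Ω.
Series: 799000 + 330 = 799330 Ω.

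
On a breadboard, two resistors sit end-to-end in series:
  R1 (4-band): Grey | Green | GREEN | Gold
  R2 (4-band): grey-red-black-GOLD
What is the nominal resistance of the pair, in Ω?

8500082 Ω

R1: grey, green → 85; green ×10^5 → 8500000 Ω.
R2: grey, red → 82; black ×1 → 82 Ω.
Series: 8500000 + 82 = 8500082 Ω.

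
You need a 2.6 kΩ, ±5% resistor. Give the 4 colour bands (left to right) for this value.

2600 Ω = 26 × 10^2.
2 → red
6 → blue
Multiplier 10^2 → red.
±5% tolerance → gold.

red, blue, red, gold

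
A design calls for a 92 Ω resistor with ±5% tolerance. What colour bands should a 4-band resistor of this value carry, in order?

92 Ω = 92 × 10^0.
9 → white
2 → red
Multiplier 10^0 → black.
±5% tolerance → gold.

white, red, black, gold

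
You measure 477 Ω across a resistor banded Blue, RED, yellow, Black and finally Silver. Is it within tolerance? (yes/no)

Blue → 6 (first significant figure)
Red → 2 (second significant figure)
Yellow → 4 (third significant figure)
Black → ×1 multiplier
Silver → ±10% tolerance
624 × 1 = 624 Ω
Allowed range: 561.6 Ω to 686.4 Ω.
477 Ω lies outside that range.

no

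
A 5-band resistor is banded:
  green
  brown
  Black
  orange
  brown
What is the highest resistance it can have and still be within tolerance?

Green → 5 (first significant figure)
Brown → 1 (second significant figure)
Black → 0 (third significant figure)
Orange → ×10^3 multiplier
Brown → ±1% tolerance
510 × 1000 = 510000 Ω
Highest = 510000 × (1 + 1/100) = 515100 Ω.

515100 Ω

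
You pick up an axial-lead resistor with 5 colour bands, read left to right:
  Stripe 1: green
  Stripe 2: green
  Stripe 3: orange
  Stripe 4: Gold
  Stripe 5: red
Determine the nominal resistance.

Green → 5 (first significant figure)
Green → 5 (second significant figure)
Orange → 3 (third significant figure)
Gold → ×0.1 multiplier
553 × 0.1 = 55.3 Ω

55.3 Ω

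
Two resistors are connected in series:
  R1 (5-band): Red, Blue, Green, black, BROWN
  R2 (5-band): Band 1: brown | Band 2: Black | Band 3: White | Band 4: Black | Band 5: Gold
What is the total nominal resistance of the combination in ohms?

R1: red, blue, green → 265; black ×1 → 265 Ω.
R2: brown, black, white → 109; black ×1 → 109 Ω.
Series: 265 + 109 = 374 Ω.

374 Ω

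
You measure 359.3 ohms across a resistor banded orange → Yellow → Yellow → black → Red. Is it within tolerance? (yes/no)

Orange → 3 (first significant figure)
Yellow → 4 (second significant figure)
Yellow → 4 (third significant figure)
Black → ×1 multiplier
Red → ±2% tolerance
344 × 1 = 344 Ω
Allowed range: 337.12 Ω to 350.88 Ω.
359.3 ohms lies outside that range.

no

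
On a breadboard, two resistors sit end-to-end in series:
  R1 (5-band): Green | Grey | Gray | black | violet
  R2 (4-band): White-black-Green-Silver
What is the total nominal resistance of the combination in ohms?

9000588 Ω

R1: green, grey, grey → 588; black ×1 → 588 Ω.
R2: white, black → 90; green ×10^5 → 9000000 Ω.
Series: 588 + 9000000 = 9000588 Ω.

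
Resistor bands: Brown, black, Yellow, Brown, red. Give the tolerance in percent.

The last band, red, is the tolerance band.
Red corresponds to ±2%.

±2%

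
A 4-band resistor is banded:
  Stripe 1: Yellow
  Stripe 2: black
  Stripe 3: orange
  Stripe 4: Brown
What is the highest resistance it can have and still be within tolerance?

Yellow → 4 (first significant figure)
Black → 0 (second significant figure)
Orange → ×10^3 multiplier
Brown → ±1% tolerance
40 × 1000 = 40000 Ω
Highest = 40000 × (1 + 1/100) = 40400 Ω.

40400 Ω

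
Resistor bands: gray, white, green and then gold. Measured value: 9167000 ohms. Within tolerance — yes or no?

yes

Grey → 8 (first significant figure)
White → 9 (second significant figure)
Green → ×10^5 multiplier
Gold → ±5% tolerance
89 × 100000 = 8900000 Ω
Allowed range: 8455000 Ω to 9345000 Ω.
9167000 ohms lies inside that range.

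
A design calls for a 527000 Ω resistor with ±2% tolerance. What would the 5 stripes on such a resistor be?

green, red, violet, orange, red

527000 Ω = 527 × 10^3.
5 → green
2 → red
7 → violet
Multiplier 10^3 → orange.
±2% tolerance → red.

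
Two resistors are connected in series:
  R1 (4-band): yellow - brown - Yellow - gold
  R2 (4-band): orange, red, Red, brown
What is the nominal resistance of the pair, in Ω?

413200 Ω

R1: yellow, brown → 41; yellow ×10^4 → 410000 Ω.
R2: orange, red → 32; red ×10^2 → 3200 Ω.
Series: 410000 + 3200 = 413200 Ω.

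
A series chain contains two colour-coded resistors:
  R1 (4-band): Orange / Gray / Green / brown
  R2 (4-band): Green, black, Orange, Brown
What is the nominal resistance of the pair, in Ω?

3850000 Ω

R1: orange, grey → 38; green ×10^5 → 3800000 Ω.
R2: green, black → 50; orange ×10^3 → 50000 Ω.
Series: 3800000 + 50000 = 3850000 Ω.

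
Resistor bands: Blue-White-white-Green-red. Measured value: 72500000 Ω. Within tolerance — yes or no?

Blue → 6 (first significant figure)
White → 9 (second significant figure)
White → 9 (third significant figure)
Green → ×10^5 multiplier
Red → ±2% tolerance
699 × 100000 = 69900000 Ω
Allowed range: 68502000 Ω to 71298000 Ω.
72500000 Ω lies outside that range.

no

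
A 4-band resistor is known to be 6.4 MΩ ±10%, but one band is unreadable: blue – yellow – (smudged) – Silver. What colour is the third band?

green

6400000 Ω = 64 × 10^5.
The third band is the multiplier, 10^5, which is green.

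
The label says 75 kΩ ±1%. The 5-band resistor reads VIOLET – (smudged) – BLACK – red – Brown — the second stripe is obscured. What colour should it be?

75000 Ω = 750 × 10^2.
The second band gives digit 5 of the significand, and 5 is green.

green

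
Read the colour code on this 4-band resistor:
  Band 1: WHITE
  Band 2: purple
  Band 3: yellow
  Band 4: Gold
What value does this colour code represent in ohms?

White → 9 (first significant figure)
Violet → 7 (second significant figure)
Yellow → ×10^4 multiplier
97 × 10000 = 970000 Ω

970000 Ω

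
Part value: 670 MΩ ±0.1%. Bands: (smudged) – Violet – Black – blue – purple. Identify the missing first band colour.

blue

670000000 Ω = 670 × 10^6.
The first band gives digit 6 of the significand, and 6 is blue.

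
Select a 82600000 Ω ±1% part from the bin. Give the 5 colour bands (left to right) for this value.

82600000 Ω = 826 × 10^5.
8 → grey
2 → red
6 → blue
Multiplier 10^5 → green.
±1% tolerance → brown.

grey, red, blue, green, brown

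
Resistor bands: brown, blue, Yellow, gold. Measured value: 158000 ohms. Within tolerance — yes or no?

Brown → 1 (first significant figure)
Blue → 6 (second significant figure)
Yellow → ×10^4 multiplier
Gold → ±5% tolerance
16 × 10000 = 160000 Ω
Allowed range: 152000 Ω to 168000 Ω.
158000 ohms lies inside that range.

yes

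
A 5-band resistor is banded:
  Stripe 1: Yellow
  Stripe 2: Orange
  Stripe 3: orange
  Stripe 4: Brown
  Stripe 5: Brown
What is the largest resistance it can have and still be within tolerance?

4373.3 Ω

Yellow → 4 (first significant figure)
Orange → 3 (second significant figure)
Orange → 3 (third significant figure)
Brown → ×10 multiplier
Brown → ±1% tolerance
433 × 10 = 4330 Ω
Largest = 4330 × (1 + 1/100) = 4373.3 Ω.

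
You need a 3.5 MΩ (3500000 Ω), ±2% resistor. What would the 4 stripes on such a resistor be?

orange, green, green, red

3500000 Ω = 35 × 10^5.
3 → orange
5 → green
Multiplier 10^5 → green.
±2% tolerance → red.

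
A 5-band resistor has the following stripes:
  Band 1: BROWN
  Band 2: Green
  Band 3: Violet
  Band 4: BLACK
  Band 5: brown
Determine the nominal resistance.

Brown → 1 (first significant figure)
Green → 5 (second significant figure)
Violet → 7 (third significant figure)
Black → ×1 multiplier
157 × 1 = 157 Ω

157 Ω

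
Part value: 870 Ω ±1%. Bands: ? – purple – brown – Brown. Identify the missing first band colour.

grey

870 Ω = 87 × 10^1.
The first band gives digit 8 of the significand, and 8 is grey.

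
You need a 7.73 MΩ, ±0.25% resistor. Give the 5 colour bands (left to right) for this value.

violet, violet, orange, yellow, blue

7730000 Ω = 773 × 10^4.
7 → violet
7 → violet
3 → orange
Multiplier 10^4 → yellow.
±0.25% tolerance → blue.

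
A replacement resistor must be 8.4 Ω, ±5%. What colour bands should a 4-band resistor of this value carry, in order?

grey, yellow, gold, gold

8.4 Ω = 84 × 10^-1.
8 → grey
4 → yellow
Multiplier 10^-1 → gold.
±5% tolerance → gold.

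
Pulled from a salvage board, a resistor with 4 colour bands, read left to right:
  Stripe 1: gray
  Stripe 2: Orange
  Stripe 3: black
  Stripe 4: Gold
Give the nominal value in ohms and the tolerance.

Grey → 8 (first significant figure)
Orange → 3 (second significant figure)
Black → ×1 multiplier
Gold → ±5% tolerance
83 × 1 = 83 Ω

83 Ω ±5%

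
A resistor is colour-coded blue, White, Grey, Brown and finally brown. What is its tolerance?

The last band, brown, is the tolerance band.
Brown corresponds to ±1%.

±1%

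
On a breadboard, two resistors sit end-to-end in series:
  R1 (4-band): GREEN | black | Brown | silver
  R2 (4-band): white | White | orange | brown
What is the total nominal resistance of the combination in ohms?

99500 Ω

R1: green, black → 50; brown ×10 → 500 Ω.
R2: white, white → 99; orange ×10^3 → 99000 Ω.
Series: 500 + 99000 = 99500 Ω.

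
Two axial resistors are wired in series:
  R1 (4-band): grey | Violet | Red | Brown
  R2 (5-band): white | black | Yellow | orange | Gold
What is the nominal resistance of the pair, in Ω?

912700 Ω

R1: grey, violet → 87; red ×10^2 → 8700 Ω.
R2: white, black, yellow → 904; orange ×10^3 → 904000 Ω.
Series: 8700 + 904000 = 912700 Ω.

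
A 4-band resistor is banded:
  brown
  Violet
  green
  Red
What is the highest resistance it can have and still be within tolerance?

1734000 Ω

Brown → 1 (first significant figure)
Violet → 7 (second significant figure)
Green → ×10^5 multiplier
Red → ±2% tolerance
17 × 100000 = 1700000 Ω
Highest = 1700000 × (1 + 2/100) = 1734000 Ω.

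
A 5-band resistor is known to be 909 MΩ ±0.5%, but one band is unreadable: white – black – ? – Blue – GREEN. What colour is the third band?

909000000 Ω = 909 × 10^6.
The third band gives digit 9 of the significand, and 9 is white.

white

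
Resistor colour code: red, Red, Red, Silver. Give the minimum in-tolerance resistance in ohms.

Red → 2 (first significant figure)
Red → 2 (second significant figure)
Red → ×10^2 multiplier
Silver → ±10% tolerance
22 × 100 = 2200 Ω
Minimum = 2200 × (1 − 10/100) = 1980 Ω.

1980 Ω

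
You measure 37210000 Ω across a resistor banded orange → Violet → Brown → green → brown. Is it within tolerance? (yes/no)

Orange → 3 (first significant figure)
Violet → 7 (second significant figure)
Brown → 1 (third significant figure)
Green → ×10^5 multiplier
Brown → ±1% tolerance
371 × 100000 = 37100000 Ω
Allowed range: 36729000 Ω to 37471000 Ω.
37210000 Ω lies inside that range.

yes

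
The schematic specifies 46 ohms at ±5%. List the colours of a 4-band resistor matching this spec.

yellow, blue, black, gold

46 Ω = 46 × 10^0.
4 → yellow
6 → blue
Multiplier 10^0 → black.
±5% tolerance → gold.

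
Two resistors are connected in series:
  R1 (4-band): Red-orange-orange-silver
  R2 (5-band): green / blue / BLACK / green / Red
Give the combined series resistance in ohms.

R1: red, orange → 23; orange ×10^3 → 23000 Ω.
R2: green, blue, black → 560; green ×10^5 → 56000000 Ω.
Series: 23000 + 56000000 = 56023000 Ω.

56023000 Ω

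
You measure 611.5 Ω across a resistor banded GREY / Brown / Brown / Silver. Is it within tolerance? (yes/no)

no

Grey → 8 (first significant figure)
Brown → 1 (second significant figure)
Brown → ×10 multiplier
Silver → ±10% tolerance
81 × 10 = 810 Ω
Allowed range: 729 Ω to 891 Ω.
611.5 Ω lies outside that range.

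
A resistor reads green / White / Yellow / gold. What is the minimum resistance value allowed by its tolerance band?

Green → 5 (first significant figure)
White → 9 (second significant figure)
Yellow → ×10^4 multiplier
Gold → ±5% tolerance
59 × 10000 = 590000 Ω
Minimum = 590000 × (1 − 5/100) = 560500 Ω.

560500 Ω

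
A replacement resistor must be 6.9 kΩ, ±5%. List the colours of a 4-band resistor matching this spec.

6900 Ω = 69 × 10^2.
6 → blue
9 → white
Multiplier 10^2 → red.
±5% tolerance → gold.

blue, white, red, gold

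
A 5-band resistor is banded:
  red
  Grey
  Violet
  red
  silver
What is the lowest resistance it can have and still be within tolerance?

Red → 2 (first significant figure)
Grey → 8 (second significant figure)
Violet → 7 (third significant figure)
Red → ×10^2 multiplier
Silver → ±10% tolerance
287 × 100 = 28700 Ω
Lowest = 28700 × (1 − 10/100) = 25830 Ω.

25830 Ω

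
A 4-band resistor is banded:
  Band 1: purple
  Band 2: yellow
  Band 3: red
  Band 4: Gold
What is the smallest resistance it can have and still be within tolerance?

Violet → 7 (first significant figure)
Yellow → 4 (second significant figure)
Red → ×10^2 multiplier
Gold → ±5% tolerance
74 × 100 = 7400 Ω
Smallest = 7400 × (1 − 5/100) = 7030 Ω.

7030 Ω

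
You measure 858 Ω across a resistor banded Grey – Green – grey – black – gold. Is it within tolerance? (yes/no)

Grey → 8 (first significant figure)
Green → 5 (second significant figure)
Grey → 8 (third significant figure)
Black → ×1 multiplier
Gold → ±5% tolerance
858 × 1 = 858 Ω
Allowed range: 815.1 Ω to 900.9 Ω.
858 Ω lies inside that range.

yes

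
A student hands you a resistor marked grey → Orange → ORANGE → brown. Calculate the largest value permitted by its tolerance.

Grey → 8 (first significant figure)
Orange → 3 (second significant figure)
Orange → ×10^3 multiplier
Brown → ±1% tolerance
83 × 1000 = 83000 Ω
Largest = 83000 × (1 + 1/100) = 83830 Ω.

83830 Ω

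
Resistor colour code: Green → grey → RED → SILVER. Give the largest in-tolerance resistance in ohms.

Green → 5 (first significant figure)
Grey → 8 (second significant figure)
Red → ×10^2 multiplier
Silver → ±10% tolerance
58 × 100 = 5800 Ω
Largest = 5800 × (1 + 10/100) = 6380 Ω.

6380 Ω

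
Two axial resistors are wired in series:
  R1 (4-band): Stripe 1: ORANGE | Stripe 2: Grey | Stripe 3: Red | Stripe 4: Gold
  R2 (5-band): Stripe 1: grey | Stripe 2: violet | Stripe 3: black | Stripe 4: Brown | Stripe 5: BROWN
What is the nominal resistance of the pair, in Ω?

12500 Ω

R1: orange, grey → 38; red ×10^2 → 3800 Ω.
R2: grey, violet, black → 870; brown ×10 → 8700 Ω.
Series: 3800 + 8700 = 12500 Ω.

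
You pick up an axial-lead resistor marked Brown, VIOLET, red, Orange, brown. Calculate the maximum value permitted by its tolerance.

173720 Ω

Brown → 1 (first significant figure)
Violet → 7 (second significant figure)
Red → 2 (third significant figure)
Orange → ×10^3 multiplier
Brown → ±1% tolerance
172 × 1000 = 172000 Ω
Maximum = 172000 × (1 + 1/100) = 173720 Ω.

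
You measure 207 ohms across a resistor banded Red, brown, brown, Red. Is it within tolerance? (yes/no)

Red → 2 (first significant figure)
Brown → 1 (second significant figure)
Brown → ×10 multiplier
Red → ±2% tolerance
21 × 10 = 210 Ω
Allowed range: 205.8 Ω to 214.2 Ω.
207 ohms lies inside that range.

yes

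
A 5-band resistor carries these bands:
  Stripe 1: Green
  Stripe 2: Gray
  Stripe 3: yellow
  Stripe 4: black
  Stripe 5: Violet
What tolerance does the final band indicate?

±0.1%

The last band, violet, is the tolerance band.
Violet corresponds to ±0.1%.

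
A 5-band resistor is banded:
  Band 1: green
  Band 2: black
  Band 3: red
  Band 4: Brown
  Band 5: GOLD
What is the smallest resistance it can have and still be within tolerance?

4769 Ω

Green → 5 (first significant figure)
Black → 0 (second significant figure)
Red → 2 (third significant figure)
Brown → ×10 multiplier
Gold → ±5% tolerance
502 × 10 = 5020 Ω
Smallest = 5020 × (1 − 5/100) = 4769 Ω.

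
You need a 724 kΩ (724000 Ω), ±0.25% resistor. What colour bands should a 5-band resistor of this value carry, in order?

violet, red, yellow, orange, blue

724000 Ω = 724 × 10^3.
7 → violet
2 → red
4 → yellow
Multiplier 10^3 → orange.
±0.25% tolerance → blue.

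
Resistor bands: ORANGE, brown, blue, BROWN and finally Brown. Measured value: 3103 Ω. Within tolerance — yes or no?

Orange → 3 (first significant figure)
Brown → 1 (second significant figure)
Blue → 6 (third significant figure)
Brown → ×10 multiplier
Brown → ±1% tolerance
316 × 10 = 3160 Ω
Allowed range: 3128.4 Ω to 3191.6 Ω.
3103 Ω lies outside that range.

no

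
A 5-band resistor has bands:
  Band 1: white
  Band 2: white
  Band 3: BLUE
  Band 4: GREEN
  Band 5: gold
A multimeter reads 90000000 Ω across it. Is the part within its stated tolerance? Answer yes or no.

White → 9 (first significant figure)
White → 9 (second significant figure)
Blue → 6 (third significant figure)
Green → ×10^5 multiplier
Gold → ±5% tolerance
996 × 100000 = 99600000 Ω
Allowed range: 94620000 Ω to 104580000 Ω.
90000000 Ω lies outside that range.

no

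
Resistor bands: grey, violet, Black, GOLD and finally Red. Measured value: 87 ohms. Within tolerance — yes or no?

yes

Grey → 8 (first significant figure)
Violet → 7 (second significant figure)
Black → 0 (third significant figure)
Gold → ×0.1 multiplier
Red → ±2% tolerance
870 × 0.1 = 87 Ω
Allowed range: 85.26 Ω to 88.74 Ω.
87 ohms lies inside that range.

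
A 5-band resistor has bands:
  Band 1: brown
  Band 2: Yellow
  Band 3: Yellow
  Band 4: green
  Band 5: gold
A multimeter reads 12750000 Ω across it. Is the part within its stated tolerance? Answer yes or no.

no

Brown → 1 (first significant figure)
Yellow → 4 (second significant figure)
Yellow → 4 (third significant figure)
Green → ×10^5 multiplier
Gold → ±5% tolerance
144 × 100000 = 14400000 Ω
Allowed range: 13680000 Ω to 15120000 Ω.
12750000 Ω lies outside that range.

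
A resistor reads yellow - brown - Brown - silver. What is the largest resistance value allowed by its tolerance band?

451 Ω

Yellow → 4 (first significant figure)
Brown → 1 (second significant figure)
Brown → ×10 multiplier
Silver → ±10% tolerance
41 × 10 = 410 Ω
Largest = 410 × (1 + 10/100) = 451 Ω.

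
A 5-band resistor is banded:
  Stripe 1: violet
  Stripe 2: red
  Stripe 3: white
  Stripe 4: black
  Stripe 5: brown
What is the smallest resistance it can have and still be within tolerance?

721.71 Ω

Violet → 7 (first significant figure)
Red → 2 (second significant figure)
White → 9 (third significant figure)
Black → ×1 multiplier
Brown → ±1% tolerance
729 × 1 = 729 Ω
Smallest = 729 × (1 − 1/100) = 721.71 Ω.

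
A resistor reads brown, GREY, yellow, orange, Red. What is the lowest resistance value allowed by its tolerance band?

Brown → 1 (first significant figure)
Grey → 8 (second significant figure)
Yellow → 4 (third significant figure)
Orange → ×10^3 multiplier
Red → ±2% tolerance
184 × 1000 = 184000 Ω
Lowest = 184000 × (1 − 2/100) = 180320 Ω.

180320 Ω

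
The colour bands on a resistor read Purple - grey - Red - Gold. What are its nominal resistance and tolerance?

7800 Ω ±5%

Violet → 7 (first significant figure)
Grey → 8 (second significant figure)
Red → ×10^2 multiplier
Gold → ±5% tolerance
78 × 100 = 7800 Ω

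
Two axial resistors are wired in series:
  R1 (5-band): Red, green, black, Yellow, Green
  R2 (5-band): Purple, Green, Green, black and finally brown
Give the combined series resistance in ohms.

2500755 Ω

R1: red, green, black → 250; yellow ×10^4 → 2500000 Ω.
R2: violet, green, green → 755; black ×1 → 755 Ω.
Series: 2500000 + 755 = 2500755 Ω.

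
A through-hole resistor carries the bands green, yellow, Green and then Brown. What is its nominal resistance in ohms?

Green → 5 (first significant figure)
Yellow → 4 (second significant figure)
Green → ×10^5 multiplier
54 × 100000 = 5400000 Ω

5400000 Ω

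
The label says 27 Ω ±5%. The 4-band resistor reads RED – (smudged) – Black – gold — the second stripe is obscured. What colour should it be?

violet

27 Ω = 27 × 10^0.
The second band gives digit 7 of the significand, and 7 is violet.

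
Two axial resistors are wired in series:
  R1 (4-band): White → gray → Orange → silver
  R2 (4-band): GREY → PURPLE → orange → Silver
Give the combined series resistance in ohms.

185000 Ω

R1: white, grey → 98; orange ×10^3 → 98000 Ω.
R2: grey, violet → 87; orange ×10^3 → 87000 Ω.
Series: 98000 + 87000 = 185000 Ω.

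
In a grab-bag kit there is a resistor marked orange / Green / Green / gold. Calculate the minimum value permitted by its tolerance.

Orange → 3 (first significant figure)
Green → 5 (second significant figure)
Green → ×10^5 multiplier
Gold → ±5% tolerance
35 × 100000 = 3500000 Ω
Minimum = 3500000 × (1 − 5/100) = 3325000 Ω.

3325000 Ω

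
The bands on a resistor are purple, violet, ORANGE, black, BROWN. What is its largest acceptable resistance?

Violet → 7 (first significant figure)
Violet → 7 (second significant figure)
Orange → 3 (third significant figure)
Black → ×1 multiplier
Brown → ±1% tolerance
773 × 1 = 773 Ω
Largest = 773 × (1 + 1/100) = 780.73 Ω.

780.73 Ω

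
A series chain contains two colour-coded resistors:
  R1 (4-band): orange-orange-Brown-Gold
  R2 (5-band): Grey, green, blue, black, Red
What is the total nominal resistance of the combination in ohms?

1186 Ω

R1: orange, orange → 33; brown ×10 → 330 Ω.
R2: grey, green, blue → 856; black ×1 → 856 Ω.
Series: 330 + 856 = 1186 Ω.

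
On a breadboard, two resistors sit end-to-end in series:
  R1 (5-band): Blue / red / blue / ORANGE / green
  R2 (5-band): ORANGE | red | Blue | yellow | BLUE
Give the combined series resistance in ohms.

R1: blue, red, blue → 626; orange ×10^3 → 626000 Ω.
R2: orange, red, blue → 326; yellow ×10^4 → 3260000 Ω.
Series: 626000 + 3260000 = 3886000 Ω.

3886000 Ω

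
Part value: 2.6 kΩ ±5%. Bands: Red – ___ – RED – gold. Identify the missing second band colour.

blue

2600 Ω = 26 × 10^2.
The second band gives digit 6 of the significand, and 6 is blue.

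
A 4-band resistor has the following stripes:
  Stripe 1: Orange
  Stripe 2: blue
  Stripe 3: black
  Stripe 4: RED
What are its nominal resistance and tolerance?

Orange → 3 (first significant figure)
Blue → 6 (second significant figure)
Black → ×1 multiplier
Red → ±2% tolerance
36 × 1 = 36 Ω

36 Ω ±2%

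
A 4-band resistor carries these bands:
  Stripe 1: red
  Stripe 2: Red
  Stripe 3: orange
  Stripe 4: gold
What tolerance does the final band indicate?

The last band, gold, is the tolerance band.
Gold corresponds to ±5%.

±5%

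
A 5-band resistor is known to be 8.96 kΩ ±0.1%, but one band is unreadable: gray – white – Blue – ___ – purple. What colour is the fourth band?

8960 Ω = 896 × 10^1.
The fourth band is the multiplier, 10^1, which is brown.

brown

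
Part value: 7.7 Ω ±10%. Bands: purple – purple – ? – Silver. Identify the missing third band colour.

7.7 Ω = 77 × 10^-1.
The third band is the multiplier, 10^-1, which is gold.

gold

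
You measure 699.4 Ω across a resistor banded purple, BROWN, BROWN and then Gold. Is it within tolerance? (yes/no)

yes

Violet → 7 (first significant figure)
Brown → 1 (second significant figure)
Brown → ×10 multiplier
Gold → ±5% tolerance
71 × 10 = 710 Ω
Allowed range: 674.5 Ω to 745.5 Ω.
699.4 Ω lies inside that range.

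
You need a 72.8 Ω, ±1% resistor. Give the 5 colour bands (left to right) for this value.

violet, red, grey, gold, brown

72.8 Ω = 728 × 10^-1.
7 → violet
2 → red
8 → grey
Multiplier 10^-1 → gold.
±1% tolerance → brown.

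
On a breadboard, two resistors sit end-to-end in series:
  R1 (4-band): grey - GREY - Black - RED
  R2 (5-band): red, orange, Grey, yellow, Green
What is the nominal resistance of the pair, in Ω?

R1: grey, grey → 88; black ×1 → 88 Ω.
R2: red, orange, grey → 238; yellow ×10^4 → 2380000 Ω.
Series: 88 + 2380000 = 2380088 Ω.

2380088 Ω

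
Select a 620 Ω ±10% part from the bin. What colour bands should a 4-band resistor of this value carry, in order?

blue, red, brown, silver

620 Ω = 62 × 10^1.
6 → blue
2 → red
Multiplier 10^1 → brown.
±10% tolerance → silver.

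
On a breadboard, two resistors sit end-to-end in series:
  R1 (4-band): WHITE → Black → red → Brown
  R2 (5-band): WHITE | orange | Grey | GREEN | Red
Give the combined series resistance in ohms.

R1: white, black → 90; red ×10^2 → 9000 Ω.
R2: white, orange, grey → 938; green ×10^5 → 93800000 Ω.
Series: 9000 + 93800000 = 93809000 Ω.

93809000 Ω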